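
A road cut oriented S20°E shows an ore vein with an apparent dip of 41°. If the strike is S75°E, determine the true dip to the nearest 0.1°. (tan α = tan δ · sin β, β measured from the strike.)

46.7°

β = acute angle between strike S75°E and section S20°E = 55°.
tan(true dip) = tan 41° / sin 55° = 1.0612
δ = arctan(1.0612) = 46.70°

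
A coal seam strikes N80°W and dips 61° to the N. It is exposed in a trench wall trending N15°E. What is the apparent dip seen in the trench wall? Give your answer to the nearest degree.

61°

The strike is N80°W and the section trends N15°E; the acute angle between them is β = 85°.
tan(apparent dip) = tan 61° · sin 85° = 1.7972
apparent dip = arctan 1.7972 = 60.91°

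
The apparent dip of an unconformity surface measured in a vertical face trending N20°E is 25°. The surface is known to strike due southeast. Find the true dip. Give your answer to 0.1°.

27.2°

β = acute angle between strike due southeast and section N20°E = 65°.
tan(true dip) = tan 25° / sin 65° = 0.5145
δ = arctan(0.5145) = 27.23°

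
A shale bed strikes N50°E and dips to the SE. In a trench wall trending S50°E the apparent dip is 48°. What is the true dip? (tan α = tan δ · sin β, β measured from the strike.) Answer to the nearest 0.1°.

The section is 80° from the strike.
tan δ = tan α / sin β = tan 48° / sin 80° = 1.1106 / 0.9848 = 1.1277
δ = arctan(1.1277) = 48.44°

48.4°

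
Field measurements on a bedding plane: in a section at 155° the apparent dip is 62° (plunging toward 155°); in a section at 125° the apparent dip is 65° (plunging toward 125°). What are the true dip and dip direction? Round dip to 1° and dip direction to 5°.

Represent each trace as a vector plunging at its apparent dip toward its trend (east-north-up frame): v₁ = (0.198, -0.425, -0.883), v₂ = (0.346, -0.242, -0.906).
n = v₁ × v₂ = (0.172, -0.126, 0.099) (taken with n_z > 0).
True dip = arccos(n_z / |n|) = arccos(0.4225) = 65.0°.
Dip direction = atan2(0.172, -0.126) = 126° (azimuth of n's horizontal projection).

true dip 65°, dip direction 125°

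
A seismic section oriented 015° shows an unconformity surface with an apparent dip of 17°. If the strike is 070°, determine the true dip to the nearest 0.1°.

β = acute angle between strike 070° and section 015° = 55°.
tan δ = tan α / sin β = tan 17° / sin 55° = 0.3057 / 0.8192 = 0.3732
true dip = arctan 0.3732 = 20.47°

20.5°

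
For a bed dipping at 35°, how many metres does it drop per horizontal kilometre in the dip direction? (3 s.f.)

700 m

drop per km = 1000 × tan 35° = 1000 × 0.7002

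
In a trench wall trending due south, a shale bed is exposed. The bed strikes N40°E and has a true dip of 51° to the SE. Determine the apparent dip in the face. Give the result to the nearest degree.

The strike is N40°E and the section trends due south; the acute angle between them is β = 40°.
tan(apparent dip) = tan 51° · sin 40° = 0.7938
α = arctan(0.7938) = 38.44°

38°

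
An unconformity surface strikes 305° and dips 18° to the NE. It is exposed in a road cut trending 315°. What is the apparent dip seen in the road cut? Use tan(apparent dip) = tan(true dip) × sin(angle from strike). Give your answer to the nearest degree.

3°

The section lies 10° from the strike.
tan(apparent dip) = tan 18° · sin 10° = 0.0564
α = arctan(0.0564) = 3.23°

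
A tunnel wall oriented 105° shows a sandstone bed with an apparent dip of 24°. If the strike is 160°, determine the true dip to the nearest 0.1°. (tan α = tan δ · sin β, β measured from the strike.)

28.5°

β = acute angle between strike 160° and section 105° = 55°.
tan(true dip) = tan 24° / sin 55° = 0.5435
true dip = arctan 0.5435 = 28.53°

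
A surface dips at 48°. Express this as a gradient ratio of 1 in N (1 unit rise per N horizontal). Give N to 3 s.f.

1 in 0.900

1 : N means tan θ = 1/N, so N = 1/tan 48° = 1/1.1106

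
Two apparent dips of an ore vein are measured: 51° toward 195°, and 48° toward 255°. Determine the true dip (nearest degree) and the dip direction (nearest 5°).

true dip 54°, dip direction 220°

Represent each trace as a vector plunging at its apparent dip toward its trend (east-north-up frame): v₁ = (-0.163, -0.608, -0.777), v₂ = (-0.646, -0.173, -0.743).
n = v₁ × v₂ = (-0.317, -0.381, 0.365) (taken with n_z > 0).
Dip δ = arctan(|n_h|/n_z) = arctan(0.496/0.365) = 53.7°.
Dip direction = azimuth of (n_x, n_y) = atan2(-0.317, -0.381) = 220°.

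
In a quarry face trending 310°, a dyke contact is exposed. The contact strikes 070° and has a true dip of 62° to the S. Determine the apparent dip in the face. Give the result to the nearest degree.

The strike is 070° and the section trends 310°; the acute angle between them is β = 60°.
tan(apparent dip) = tan 62° · sin 60° = 1.6288
α = arctan(1.6288) = 58.45°

58°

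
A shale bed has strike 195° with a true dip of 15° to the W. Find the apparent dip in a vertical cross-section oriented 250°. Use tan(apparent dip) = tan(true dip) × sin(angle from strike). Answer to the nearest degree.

The strike is 195° and the section trends 250°; the acute angle between them is β = 55°.
tan(apparent dip) = tan 15° · sin 55° = 0.2195
α = arctan(0.2195) = 12.38°

12°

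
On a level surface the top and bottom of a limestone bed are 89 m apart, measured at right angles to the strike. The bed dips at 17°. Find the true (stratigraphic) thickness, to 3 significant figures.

True thickness t = w · sin(dip) = 89 × sin 17°
t = 89 × 0.2924 = 26.021 m

26.0 m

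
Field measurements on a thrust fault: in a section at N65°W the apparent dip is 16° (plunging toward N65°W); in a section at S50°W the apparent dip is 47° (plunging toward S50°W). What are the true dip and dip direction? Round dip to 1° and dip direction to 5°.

Each apparent-dip line lies in the plane. As unit vectors (x east, y north, z up), v₁ plunges 16°→N65°W and v₂ plunges 47°→S50°W.
The plane normal is n = v₁ × v₂ ∝ (-0.418, -0.493, 0.594).
Dip δ = arctan(|n_h|/n_z) = arctan(0.646/0.594) = 47.4°.
The horizontal component of n points toward azimuth atan2(n_x, n_y) = 220°, the dip direction.

true dip 47°, dip direction 220°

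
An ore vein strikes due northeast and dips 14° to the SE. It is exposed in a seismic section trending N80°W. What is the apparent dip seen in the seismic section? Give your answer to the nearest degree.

Angle between strike (due northeast) and section (N80°W): β = 55°.
tan(apparent dip) = tan 14° · sin 55° = 0.2042
apparent dip = arctan 0.2042 = 11.54°

12°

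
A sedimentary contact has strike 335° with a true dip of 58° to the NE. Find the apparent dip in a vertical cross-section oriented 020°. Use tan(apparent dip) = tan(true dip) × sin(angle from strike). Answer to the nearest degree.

49°

The strike is 335° and the section trends 020°; the acute angle between them is β = 45°.
tan(apparent dip) = tan 58° · sin 45° = 1.1316
apparent dip = arctan 1.1316 = 48.53°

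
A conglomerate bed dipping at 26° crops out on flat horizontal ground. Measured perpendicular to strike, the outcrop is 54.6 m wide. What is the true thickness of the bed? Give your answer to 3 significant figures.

True thickness t = w · sin(dip) = 54.6 × sin 26°
t = 54.6 × 0.4384 = 23.935 m

23.9 m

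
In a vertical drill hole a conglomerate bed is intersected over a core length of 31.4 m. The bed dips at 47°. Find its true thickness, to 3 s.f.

21.4 m

True thickness t = h · cos(dip) = 31.4 × cos 47°
t = 31.4 × 0.6820 = 21.415 m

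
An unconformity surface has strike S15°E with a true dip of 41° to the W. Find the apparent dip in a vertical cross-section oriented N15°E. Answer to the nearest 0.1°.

The strike is S15°E and the section trends N15°E; the acute angle between them is β = 30°.
tan(apparent dip) = tan 41° · sin 30° = 0.4346
α = arctan(0.4346) = 23.49°

23.5°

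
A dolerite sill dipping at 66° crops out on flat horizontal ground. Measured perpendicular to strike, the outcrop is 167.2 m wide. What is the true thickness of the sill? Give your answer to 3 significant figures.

153 m

True thickness t = w · sin(dip) = 167.2 × sin 66°
t = 167.2 × 0.9135 = 152.745 m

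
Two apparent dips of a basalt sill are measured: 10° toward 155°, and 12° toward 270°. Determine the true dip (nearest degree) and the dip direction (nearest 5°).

true dip 20°, dip direction 215°

Represent each trace as a vector plunging at its apparent dip toward its trend (east-north-up frame): v₁ = (0.416, -0.893, -0.174), v₂ = (-0.978, -0.000, -0.208).
n = v₁ × v₂ = (-0.186, -0.256, 0.873) (taken with n_z > 0).
True dip = arccos(n_z / |n|) = arccos(0.9401) = 19.9°.
Dip direction = atan2(-0.186, -0.256) = 216° (azimuth of n's horizontal projection).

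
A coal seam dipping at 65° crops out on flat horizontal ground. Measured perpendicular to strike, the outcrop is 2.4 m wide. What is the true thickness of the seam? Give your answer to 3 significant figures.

True thickness t = w · sin(dip) = 2.4 × sin 65°
t = 2.4 × 0.9063 = 2.175 m

2.18 m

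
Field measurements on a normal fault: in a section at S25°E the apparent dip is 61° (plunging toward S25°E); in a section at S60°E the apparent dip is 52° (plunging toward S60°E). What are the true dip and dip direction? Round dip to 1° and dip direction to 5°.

true dip 61°, dip direction 165°

Represent each trace as a vector plunging at its apparent dip toward its trend (east-north-up frame): v₁ = (0.205, -0.439, -0.875), v₂ = (0.533, -0.308, -0.788).
n = v₁ × v₂ = (0.077, -0.305, 0.171) (taken with n_z > 0).
True dip = arccos(n_z / |n|) = arccos(0.4782) = 61.4°.
The horizontal component of n points toward azimuth atan2(n_x, n_y) = 166°, the dip direction.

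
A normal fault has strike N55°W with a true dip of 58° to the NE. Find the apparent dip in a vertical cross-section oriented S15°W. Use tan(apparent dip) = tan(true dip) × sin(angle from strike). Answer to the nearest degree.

56°

The strike is N55°W and the section trends S15°W; the acute angle between them is β = 70°.
tan α = tan 58° × sin 70° = 1.6003 × 0.9397 = 1.5038
apparent dip = arctan 1.5038 = 56.38°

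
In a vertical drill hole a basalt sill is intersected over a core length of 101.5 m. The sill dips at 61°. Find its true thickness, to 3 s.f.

49.2 m

True thickness t = h · cos(dip) = 101.5 × cos 61°
t = 101.5 × 0.4848 = 49.208 m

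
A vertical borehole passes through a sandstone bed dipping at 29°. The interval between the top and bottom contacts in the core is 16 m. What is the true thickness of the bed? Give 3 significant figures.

14.0 m

True thickness t = h · cos(dip) = 16 × cos 29°
t = 16 × 0.8746 = 13.994 m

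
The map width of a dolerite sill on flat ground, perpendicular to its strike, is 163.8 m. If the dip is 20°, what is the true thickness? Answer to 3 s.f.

True thickness t = w · sin(dip) = 163.8 × sin 20°
t = 163.8 × 0.3420 = 56.023 m

56.0 m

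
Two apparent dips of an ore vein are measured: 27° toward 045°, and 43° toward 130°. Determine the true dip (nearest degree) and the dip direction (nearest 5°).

Each apparent-dip line lies in the plane. As unit vectors (x east, y north, z up), v₁ plunges 27°→045° and v₂ plunges 43°→130°.
The plane normal is n = v₁ × v₂ ∝ (0.643, -0.175, 0.649).
tan δ = √(n_x²+n_y²)/n_z = 0.667/0.649, so δ = 45.8°.
The horizontal component of n points toward azimuth atan2(n_x, n_y) = 105°, the dip direction.

true dip 46°, dip direction 105°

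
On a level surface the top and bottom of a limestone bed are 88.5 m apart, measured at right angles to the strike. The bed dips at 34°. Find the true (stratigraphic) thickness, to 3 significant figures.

True thickness t = w · sin(dip) = 88.5 × sin 34°
t = 88.5 × 0.5592 = 49.489 m

49.5 m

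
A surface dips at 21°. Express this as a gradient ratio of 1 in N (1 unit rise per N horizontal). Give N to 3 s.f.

1 : N means tan θ = 1/N, so N = 1/tan 21° = 1/0.3839

1 in 2.61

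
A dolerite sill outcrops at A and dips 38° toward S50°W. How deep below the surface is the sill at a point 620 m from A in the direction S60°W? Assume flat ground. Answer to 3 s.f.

The hole lies 10° from the dip direction, so the down-dip offset is 620 × cos 10° = 610.58 m.
Depth = down-dip offset × tan(dip) = 610.58 × tan 38° = 610.58 × 0.7813
Depth = 477.04 m

477 m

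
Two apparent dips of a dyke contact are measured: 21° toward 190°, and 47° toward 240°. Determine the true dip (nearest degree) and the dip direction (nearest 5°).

The two traces are lines in the plane: v₁ = (sin 190°·cos 21°, cos 190°·cos 21°, −sin 21°), v₂ = (sin 240°·cos 47°, cos 240°·cos 47°, −sin 47°).
Cross product v₁ × v₂ gives the pole to the plane: n ∝ (-0.550, -0.093, 0.488).
True dip = arccos(n_z / |n|) = arccos(0.6581) = 48.8°.
Dip direction = atan2(-0.550, -0.093) = 260° (azimuth of n's horizontal projection).

true dip 49°, dip direction 260°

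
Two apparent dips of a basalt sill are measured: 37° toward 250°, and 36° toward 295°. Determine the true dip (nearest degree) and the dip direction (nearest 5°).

true dip 39°, dip direction 270°

Represent each trace as a vector plunging at its apparent dip toward its trend (east-north-up frame): v₁ = (-0.750, -0.273, -0.602), v₂ = (-0.733, 0.342, -0.588).
n = v₁ × v₂ = (-0.366, -0.000, 0.457) (taken with n_z > 0).
Dip δ = arctan(|n_h|/n_z) = arctan(0.366/0.457) = 38.7°.
Dip direction = atan2(-0.366, -0.000) = 270° (azimuth of n's horizontal projection).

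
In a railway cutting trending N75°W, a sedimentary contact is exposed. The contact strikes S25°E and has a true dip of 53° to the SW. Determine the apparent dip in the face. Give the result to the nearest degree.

The section lies 50° from the strike.
tan(apparent dip) = tan 53° · sin 50° = 1.0166
α = arctan(1.0166) = 45.47°

45°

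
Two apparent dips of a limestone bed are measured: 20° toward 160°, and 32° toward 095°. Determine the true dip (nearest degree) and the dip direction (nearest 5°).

Each apparent-dip line lies in the plane. As unit vectors (x east, y north, z up), v₁ plunges 20°→160° and v₂ plunges 32°→095°.
n = v₁ × v₂ = (0.443, -0.119, 0.722) (taken with n_z > 0).
True dip = arccos(n_z / |n|) = arccos(0.8444) = 32.4°.
Dip direction = atan2(0.443, -0.119) = 105° (azimuth of n's horizontal projection).

true dip 32°, dip direction 105°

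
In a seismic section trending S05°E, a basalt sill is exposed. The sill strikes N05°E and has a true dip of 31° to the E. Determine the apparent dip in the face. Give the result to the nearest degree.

6°

The strike is N05°E and the section trends S05°E; the acute angle between them is β = 10°.
tan(apparent dip) = tan 31° · sin 10° = 0.1043
α = arctan(0.1043) = 5.96°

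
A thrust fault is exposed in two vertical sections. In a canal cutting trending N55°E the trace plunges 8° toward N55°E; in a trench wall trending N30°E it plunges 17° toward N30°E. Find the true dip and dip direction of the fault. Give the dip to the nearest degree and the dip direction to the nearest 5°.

true dip 24°, dip direction 345°

Represent each trace as a vector plunging at its apparent dip toward its trend (east-north-up frame): v₁ = (0.811, 0.568, -0.139), v₂ = (0.478, 0.828, -0.292).
n = v₁ × v₂ = (-0.051, 0.171, 0.400) (taken with n_z > 0).
tan δ = √(n_x²+n_y²)/n_z = 0.178/0.400, so δ = 24.0°.
Dip direction = azimuth of (n_x, n_y) = atan2(-0.051, 0.171) = 343°.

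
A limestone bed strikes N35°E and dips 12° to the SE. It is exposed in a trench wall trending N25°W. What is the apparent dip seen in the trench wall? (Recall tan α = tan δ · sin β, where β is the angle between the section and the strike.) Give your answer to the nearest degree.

10°

The section lies 60° from the strike.
tan α = tan 12° × sin 60° = 0.2126 × 0.8660 = 0.1841
α = arctan(0.1841) = 10.43°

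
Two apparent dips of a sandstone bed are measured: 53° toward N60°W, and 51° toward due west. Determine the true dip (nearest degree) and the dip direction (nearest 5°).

The two traces are lines in the plane: v₁ = (sin 300°·cos 53°, cos 300°·cos 53°, −sin 53°), v₂ = (sin 270°·cos 51°, cos 270°·cos 51°, −sin 51°).
n = v₁ × v₂ = (-0.234, 0.098, 0.189) (taken with n_z > 0).
True dip = arccos(n_z / |n|) = arccos(0.5986) = 53.2°.
Dip direction = atan2(-0.234, 0.098) = 293° (azimuth of n's horizontal projection).

true dip 53°, dip direction 295°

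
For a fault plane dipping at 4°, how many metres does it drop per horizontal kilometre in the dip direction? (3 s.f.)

drop per km = 1000 × tan 4° = 1000 × 0.0699

69.9 m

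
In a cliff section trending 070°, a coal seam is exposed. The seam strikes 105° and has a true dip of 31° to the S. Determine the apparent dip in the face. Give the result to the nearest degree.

The strike is 105° and the section trends 070°; the acute angle between them is β = 35°.
tan α = tan 31° × sin 35° = 0.6009 × 0.5736 = 0.3446
apparent dip = arctan 0.3446 = 19.02°

19°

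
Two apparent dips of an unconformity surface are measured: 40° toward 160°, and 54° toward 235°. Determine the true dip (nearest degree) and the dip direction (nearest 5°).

true dip 56°, dip direction 215°

The two traces are lines in the plane: v₁ = (sin 160°·cos 40°, cos 160°·cos 40°, −sin 40°), v₂ = (sin 235°·cos 54°, cos 235°·cos 54°, −sin 54°).
Cross product v₁ × v₂ gives the pole to the plane: n ∝ (-0.366, -0.521, 0.435).
Dip δ = arctan(|n_h|/n_z) = arctan(0.637/0.435) = 55.7°.
The horizontal component of n points toward azimuth atan2(n_x, n_y) = 215°, the dip direction.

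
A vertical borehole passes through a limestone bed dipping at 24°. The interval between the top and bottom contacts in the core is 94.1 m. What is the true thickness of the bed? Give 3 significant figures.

True thickness t = h · cos(dip) = 94.1 × cos 24°
t = 94.1 × 0.9135 = 85.965 m

86.0 m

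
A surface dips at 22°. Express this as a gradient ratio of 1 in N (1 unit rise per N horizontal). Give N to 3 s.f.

1 in 2.48

1 : N means tan θ = 1/N, so N = 1/tan 22° = 1/0.4040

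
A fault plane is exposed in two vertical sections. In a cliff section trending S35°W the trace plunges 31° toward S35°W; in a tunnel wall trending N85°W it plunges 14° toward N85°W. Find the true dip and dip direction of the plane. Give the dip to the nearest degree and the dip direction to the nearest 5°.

true dip 31°, dip direction 210°

Each apparent-dip line lies in the plane. As unit vectors (x east, y north, z up), v₁ plunges 31°→S35°W and v₂ plunges 14°→N85°W.
n = v₁ × v₂ = (-0.213, -0.379, 0.720) (taken with n_z > 0).
tan δ = √(n_x²+n_y²)/n_z = 0.435/0.720, so δ = 31.1°.
Dip direction = azimuth of (n_x, n_y) = atan2(-0.213, -0.379) = 209°.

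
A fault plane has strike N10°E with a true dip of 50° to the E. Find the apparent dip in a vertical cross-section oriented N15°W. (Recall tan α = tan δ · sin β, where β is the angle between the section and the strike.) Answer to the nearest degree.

27°

The section lies 25° from the strike.
tan α = tan 50° × sin 25° = 1.1918 × 0.4226 = 0.5037
apparent dip = arctan 0.5037 = 26.73°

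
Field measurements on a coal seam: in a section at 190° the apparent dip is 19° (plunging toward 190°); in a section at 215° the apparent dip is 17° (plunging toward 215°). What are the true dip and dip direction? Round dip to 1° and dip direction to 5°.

true dip 19°, dip direction 190°

The two traces are lines in the plane: v₁ = (sin 190°·cos 19°, cos 190°·cos 19°, −sin 19°), v₂ = (sin 215°·cos 17°, cos 215°·cos 17°, −sin 17°).
n = v₁ × v₂ = (-0.017, -0.131, 0.382) (taken with n_z > 0).
True dip = arccos(n_z / |n|) = arccos(0.9454) = 19.0°.
Dip direction = atan2(-0.017, -0.131) = 188° (azimuth of n's horizontal projection).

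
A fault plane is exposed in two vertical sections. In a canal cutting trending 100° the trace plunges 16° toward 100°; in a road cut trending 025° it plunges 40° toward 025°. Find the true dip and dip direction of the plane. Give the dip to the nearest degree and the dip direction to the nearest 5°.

Each apparent-dip line lies in the plane. As unit vectors (x east, y north, z up), v₁ plunges 16°→100° and v₂ plunges 40°→025°.
The plane normal is n = v₁ × v₂ ∝ (0.299, 0.519, 0.711).
tan δ = √(n_x²+n_y²)/n_z = 0.599/0.711, so δ = 40.1°.
Dip direction = azimuth of (n_x, n_y) = atan2(0.299, 0.519) = 30°.

true dip 40°, dip direction 030°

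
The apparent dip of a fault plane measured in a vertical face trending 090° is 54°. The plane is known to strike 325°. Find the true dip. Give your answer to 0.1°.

β = acute angle between strike 325° and section 090° = 55°.
tan δ = tan α / sin β = tan 54° / sin 55° = 1.3764 / 0.8192 = 1.6803
δ = arctan(1.6803) = 59.24°

59.2°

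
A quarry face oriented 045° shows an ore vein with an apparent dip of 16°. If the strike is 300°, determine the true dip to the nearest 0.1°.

16.5°

β = acute angle between strike 300° and section 045° = 75°.
tan(true dip) = tan 16° / sin 75° = 0.2969
δ = arctan(0.2969) = 16.53°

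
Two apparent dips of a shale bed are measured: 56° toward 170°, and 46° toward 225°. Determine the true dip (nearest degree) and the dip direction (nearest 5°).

true dip 56°, dip direction 180°

Each apparent-dip line lies in the plane. As unit vectors (x east, y north, z up), v₁ plunges 56°→170° and v₂ plunges 46°→225°.
Cross product v₁ × v₂ gives the pole to the plane: n ∝ (0.011, -0.477, 0.318).
True dip = arccos(n_z / |n|) = arccos(0.5548) = 56.3°.
Dip direction = atan2(0.011, -0.477) = 179° (azimuth of n's horizontal projection).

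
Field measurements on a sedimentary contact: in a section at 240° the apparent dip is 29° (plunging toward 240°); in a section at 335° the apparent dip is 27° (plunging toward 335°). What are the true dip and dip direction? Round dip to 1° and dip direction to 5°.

Each apparent-dip line lies in the plane. As unit vectors (x east, y north, z up), v₁ plunges 29°→240° and v₂ plunges 27°→335°.
Cross product v₁ × v₂ gives the pole to the plane: n ∝ (-0.590, 0.161, 0.776).
True dip = arccos(n_z / |n|) = arccos(0.7855) = 38.2°.
Dip direction = azimuth of (n_x, n_y) = atan2(-0.590, 0.161) = 285°.

true dip 38°, dip direction 285°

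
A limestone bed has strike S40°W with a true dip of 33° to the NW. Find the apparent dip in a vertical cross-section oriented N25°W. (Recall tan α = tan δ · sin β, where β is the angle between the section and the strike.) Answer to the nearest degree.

30°

The section lies 65° from the strike.
tan(apparent dip) = tan 33° · sin 65° = 0.5886
α = arctan(0.5886) = 30.48°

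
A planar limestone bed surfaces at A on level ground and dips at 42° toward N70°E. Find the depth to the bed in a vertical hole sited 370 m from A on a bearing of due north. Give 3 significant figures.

114 m

The hole lies 70° from the dip direction, so the down-dip offset is 370 × cos 70° = 126.55 m.
Depth = down-dip offset × tan(dip) = 126.55 × tan 42° = 126.55 × 0.9004
Depth = 113.94 m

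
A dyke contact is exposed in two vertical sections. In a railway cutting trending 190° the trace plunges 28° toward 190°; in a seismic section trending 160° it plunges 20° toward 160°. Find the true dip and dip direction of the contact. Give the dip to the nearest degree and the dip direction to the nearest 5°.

Represent each trace as a vector plunging at its apparent dip toward its trend (east-north-up frame): v₁ = (-0.153, -0.870, -0.469), v₂ = (0.321, -0.883, -0.342).
Cross product v₁ × v₂ gives the pole to the plane: n ∝ (-0.117, -0.203, 0.415).
tan δ = √(n_x²+n_y²)/n_z = 0.235/0.415, so δ = 29.5°.
The horizontal component of n points toward azimuth atan2(n_x, n_y) = 210°, the dip direction.

true dip 29°, dip direction 210°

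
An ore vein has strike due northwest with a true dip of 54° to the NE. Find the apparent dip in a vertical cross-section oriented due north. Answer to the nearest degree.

The section lies 45° from the strike.
tan(apparent dip) = tan 54° · sin 45° = 0.9732
α = arctan(0.9732) = 44.22°

44°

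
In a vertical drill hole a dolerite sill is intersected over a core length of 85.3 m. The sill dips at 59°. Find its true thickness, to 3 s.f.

True thickness t = h · cos(dip) = 85.3 × cos 59°
t = 85.3 × 0.5150 = 43.933 m

43.9 m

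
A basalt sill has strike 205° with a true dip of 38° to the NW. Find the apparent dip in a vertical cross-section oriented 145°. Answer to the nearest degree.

Angle between strike (205°) and section (145°): β = 60°.
tan(apparent dip) = tan 38° · sin 60° = 0.6766
α = arctan(0.6766) = 34.08°

34°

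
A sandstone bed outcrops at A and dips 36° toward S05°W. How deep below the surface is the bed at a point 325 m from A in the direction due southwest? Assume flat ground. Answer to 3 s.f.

181 m

The hole lies 40° from the dip direction, so the down-dip offset is 325 × cos 40° = 248.96 m.
Depth = down-dip offset × tan(dip) = 248.96 × tan 36° = 248.96 × 0.7265
Depth = 180.88 m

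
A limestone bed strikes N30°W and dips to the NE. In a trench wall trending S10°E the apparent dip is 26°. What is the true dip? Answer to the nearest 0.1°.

β = acute angle between strike N30°W and section S10°E = 20°.
tan δ = tan α / sin β = tan 26° / sin 20° = 0.4877 / 0.3420 = 1.4260
δ = arctan(1.4260) = 54.96°

55.0°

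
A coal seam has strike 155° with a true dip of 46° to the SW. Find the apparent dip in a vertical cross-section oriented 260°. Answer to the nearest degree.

The strike is 155° and the section trends 260°; the acute angle between them is β = 75°.
tan α = tan 46° × sin 75° = 1.0355 × 0.9659 = 1.0002
apparent dip = arctan 1.0002 = 45.01°

45°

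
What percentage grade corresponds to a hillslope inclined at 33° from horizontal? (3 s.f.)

grade % = 100 × tan 33° = 100 × 0.6494

64.9%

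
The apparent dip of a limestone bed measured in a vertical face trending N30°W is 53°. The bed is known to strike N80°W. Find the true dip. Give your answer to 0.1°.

60.0°

β = acute angle between strike N80°W and section N30°W = 50°.
tan(true dip) = tan 53° / sin 50° = 1.7323
δ = arctan(1.7323) = 60.00°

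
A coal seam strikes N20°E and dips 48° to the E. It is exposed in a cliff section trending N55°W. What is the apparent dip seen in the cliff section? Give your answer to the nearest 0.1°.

47.0°

Angle between strike (N20°E) and section (N55°W): β = 75°.
tan α = tan 48° × sin 75° = 1.1106 × 0.9659 = 1.0728
apparent dip = arctan 1.0728 = 47.01°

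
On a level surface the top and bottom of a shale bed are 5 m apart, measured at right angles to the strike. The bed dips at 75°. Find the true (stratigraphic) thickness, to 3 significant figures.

4.83 m

True thickness t = w · sin(dip) = 5 × sin 75°
t = 5 × 0.9659 = 4.830 m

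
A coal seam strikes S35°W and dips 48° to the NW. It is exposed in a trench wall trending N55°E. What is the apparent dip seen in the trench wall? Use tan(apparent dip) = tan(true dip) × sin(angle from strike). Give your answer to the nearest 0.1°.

20.8°

The section lies 20° from the strike.
tan α = tan 48° × sin 20° = 1.1106 × 0.3420 = 0.3799
apparent dip = arctan 0.3799 = 20.80°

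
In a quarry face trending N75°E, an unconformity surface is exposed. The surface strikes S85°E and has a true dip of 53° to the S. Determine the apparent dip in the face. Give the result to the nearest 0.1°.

24.4°

The section lies 20° from the strike.
tan α = tan 53° × sin 20° = 1.3270 × 0.3420 = 0.4539
apparent dip = arctan 0.4539 = 24.41°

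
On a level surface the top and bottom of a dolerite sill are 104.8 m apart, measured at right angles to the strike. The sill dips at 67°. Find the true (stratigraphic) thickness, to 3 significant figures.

96.5 m

True thickness t = w · sin(dip) = 104.8 × sin 67°
t = 104.8 × 0.9205 = 96.469 m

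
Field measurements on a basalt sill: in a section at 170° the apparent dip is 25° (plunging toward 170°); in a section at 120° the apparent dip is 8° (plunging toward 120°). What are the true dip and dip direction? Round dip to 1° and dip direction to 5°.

true dip 27°, dip direction 195°

Each apparent-dip line lies in the plane. As unit vectors (x east, y north, z up), v₁ plunges 25°→170° and v₂ plunges 8°→120°.
The plane normal is n = v₁ × v₂ ∝ (-0.085, -0.341, 0.688).
True dip = arccos(n_z / |n|) = arccos(0.8906) = 27.0°.
Dip direction = atan2(-0.085, -0.341) = 194° (azimuth of n's horizontal projection).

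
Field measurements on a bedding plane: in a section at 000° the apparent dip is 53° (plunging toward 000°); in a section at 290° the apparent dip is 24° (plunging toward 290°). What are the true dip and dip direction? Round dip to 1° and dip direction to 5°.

Each apparent-dip line lies in the plane. As unit vectors (x east, y north, z up), v₁ plunges 53°→000° and v₂ plunges 24°→290°.
n = v₁ × v₂ = (0.005, 0.686, 0.517) (taken with n_z > 0).
Dip δ = arctan(|n_h|/n_z) = arctan(0.686/0.517) = 53.0°.
Dip direction = azimuth of (n_x, n_y) = atan2(0.005, 0.686) = 0°.

true dip 53°, dip direction 000°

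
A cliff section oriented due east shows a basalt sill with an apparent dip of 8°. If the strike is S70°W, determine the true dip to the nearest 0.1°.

β = acute angle between strike S70°W and section due east = 20°.
tan(true dip) = tan 8° / sin 20° = 0.4109
true dip = arctan 0.4109 = 22.34°

22.3°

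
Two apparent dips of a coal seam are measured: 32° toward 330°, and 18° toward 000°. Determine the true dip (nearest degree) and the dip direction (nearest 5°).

Represent each trace as a vector plunging at its apparent dip toward its trend (east-north-up frame): v₁ = (-0.424, 0.734, -0.530), v₂ = (0.000, 0.951, -0.309).
n = v₁ × v₂ = (-0.277, 0.131, 0.403) (taken with n_z > 0).
True dip = arccos(n_z / |n|) = arccos(0.7962) = 37.2°.
Dip direction = azimuth of (n_x, n_y) = atan2(-0.277, 0.131) = 295°.

true dip 37°, dip direction 295°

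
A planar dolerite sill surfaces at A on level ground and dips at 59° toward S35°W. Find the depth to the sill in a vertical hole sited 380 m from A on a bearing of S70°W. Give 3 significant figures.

The hole lies 35° from the dip direction, so the down-dip offset is 380 × cos 35° = 311.28 m.
Depth = down-dip offset × tan(dip) = 311.28 × tan 59° = 311.28 × 1.6643
Depth = 518.05 m

518 m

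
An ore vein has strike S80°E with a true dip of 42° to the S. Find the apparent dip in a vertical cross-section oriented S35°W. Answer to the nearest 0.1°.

39.2°

Angle between strike (S80°E) and section (S35°W): β = 65°.
tan α = tan 42° × sin 65° = 0.9004 × 0.9063 = 0.8160
apparent dip = arctan 0.8160 = 39.22°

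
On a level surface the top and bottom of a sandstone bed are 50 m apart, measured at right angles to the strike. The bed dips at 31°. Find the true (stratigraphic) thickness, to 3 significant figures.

True thickness t = w · sin(dip) = 50 × sin 31°
t = 50 × 0.5150 = 25.752 m

25.8 m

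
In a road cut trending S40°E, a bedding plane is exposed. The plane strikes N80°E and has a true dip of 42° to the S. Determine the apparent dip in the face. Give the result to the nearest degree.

The section lies 60° from the strike.
tan α = tan 42° × sin 60° = 0.9004 × 0.8660 = 0.7798
α = arctan(0.7798) = 37.95°

38°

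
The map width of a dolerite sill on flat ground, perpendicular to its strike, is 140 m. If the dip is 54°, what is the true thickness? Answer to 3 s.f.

True thickness t = w · sin(dip) = 140 × sin 54°
t = 140 × 0.8090 = 113.262 m

113 m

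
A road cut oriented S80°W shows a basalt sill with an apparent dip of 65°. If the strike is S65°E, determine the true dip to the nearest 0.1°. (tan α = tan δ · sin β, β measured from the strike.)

The section is 35° from the strike.
tan δ = tan α / sin β = tan 65° / sin 35° = 2.1445 / 0.5736 = 3.7388
true dip = arctan 3.7388 = 75.03°

75.0°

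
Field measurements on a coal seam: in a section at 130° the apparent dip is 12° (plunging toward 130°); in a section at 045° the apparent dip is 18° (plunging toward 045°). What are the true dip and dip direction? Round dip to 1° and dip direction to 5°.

true dip 20°, dip direction 075°

Each apparent-dip line lies in the plane. As unit vectors (x east, y north, z up), v₁ plunges 12°→130° and v₂ plunges 18°→045°.
The plane normal is n = v₁ × v₂ ∝ (0.334, 0.092, 0.927).
True dip = arccos(n_z / |n|) = arccos(0.9367) = 20.5°.
Dip direction = azimuth of (n_x, n_y) = atan2(0.334, 0.092) = 75°.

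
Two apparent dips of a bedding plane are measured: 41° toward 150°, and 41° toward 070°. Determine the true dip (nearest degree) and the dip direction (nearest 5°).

true dip 49°, dip direction 110°

Each apparent-dip line lies in the plane. As unit vectors (x east, y north, z up), v₁ plunges 41°→150° and v₂ plunges 41°→070°.
Cross product v₁ × v₂ gives the pole to the plane: n ∝ (0.598, -0.218, 0.561).
Dip δ = arctan(|n_h|/n_z) = arctan(0.637/0.561) = 48.6°.
Dip direction = atan2(0.598, -0.218) = 110° (azimuth of n's horizontal projection).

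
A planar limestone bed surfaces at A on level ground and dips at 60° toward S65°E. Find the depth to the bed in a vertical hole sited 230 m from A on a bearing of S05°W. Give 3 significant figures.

The hole lies 70° from the dip direction, so the down-dip offset is 230 × cos 70° = 78.66 m.
Depth = down-dip offset × tan(dip) = 78.66 × tan 60° = 78.66 × 1.7321
Depth = 136.25 m

136 m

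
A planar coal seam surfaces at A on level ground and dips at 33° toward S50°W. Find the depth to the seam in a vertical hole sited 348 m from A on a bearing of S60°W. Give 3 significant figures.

223 m

The hole lies 10° from the dip direction, so the down-dip offset is 348 × cos 10° = 342.71 m.
Depth = down-dip offset × tan(dip) = 342.71 × tan 33° = 342.71 × 0.6494
Depth = 222.56 m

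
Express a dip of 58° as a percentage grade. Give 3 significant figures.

160%

grade % = 100 × tan 58° = 100 × 1.6003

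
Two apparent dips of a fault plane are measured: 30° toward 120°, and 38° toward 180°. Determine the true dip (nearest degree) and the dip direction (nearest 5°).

Each apparent-dip line lies in the plane. As unit vectors (x east, y north, z up), v₁ plunges 30°→120° and v₂ plunges 38°→180°.
n = v₁ × v₂ = (0.127, -0.462, 0.591) (taken with n_z > 0).
True dip = arccos(n_z / |n|) = arccos(0.7769) = 39.0°.
Dip direction = azimuth of (n_x, n_y) = atan2(0.127, -0.462) = 165°.

true dip 39°, dip direction 165°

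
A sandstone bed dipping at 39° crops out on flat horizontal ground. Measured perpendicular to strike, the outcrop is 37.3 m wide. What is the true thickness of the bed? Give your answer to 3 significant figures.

True thickness t = w · sin(dip) = 37.3 × sin 39°
t = 37.3 × 0.6293 = 23.474 m

23.5 m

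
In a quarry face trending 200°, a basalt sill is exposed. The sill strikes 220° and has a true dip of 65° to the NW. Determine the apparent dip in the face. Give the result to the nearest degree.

36°

The section lies 20° from the strike.
tan α = tan 65° × sin 20° = 2.1445 × 0.3420 = 0.7335
α = arctan(0.7335) = 36.26°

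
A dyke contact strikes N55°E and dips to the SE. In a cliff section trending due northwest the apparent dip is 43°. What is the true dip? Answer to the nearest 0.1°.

β = acute angle between strike N55°E and section due northwest = 80°.
tan(true dip) = tan 43° / sin 80° = 0.9469
true dip = arctan 0.9469 = 43.44°

43.4°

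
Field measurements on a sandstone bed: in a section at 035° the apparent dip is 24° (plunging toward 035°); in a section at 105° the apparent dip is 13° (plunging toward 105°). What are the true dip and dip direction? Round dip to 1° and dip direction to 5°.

The two traces are lines in the plane: v₁ = (sin 35°·cos 24°, cos 35°·cos 24°, −sin 24°), v₂ = (sin 105°·cos 13°, cos 105°·cos 13°, −sin 13°).
Cross product v₁ × v₂ gives the pole to the plane: n ∝ (0.271, 0.265, 0.836).
True dip = arccos(n_z / |n|) = arccos(0.9109) = 24.4°.
Dip direction = azimuth of (n_x, n_y) = atan2(0.271, 0.265) = 46°.

true dip 24°, dip direction 045°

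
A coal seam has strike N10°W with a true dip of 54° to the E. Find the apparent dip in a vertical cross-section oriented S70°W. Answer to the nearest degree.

The section lies 80° from the strike.
tan(apparent dip) = tan 54° · sin 80° = 1.3555
α = arctan(1.3555) = 53.58°

54°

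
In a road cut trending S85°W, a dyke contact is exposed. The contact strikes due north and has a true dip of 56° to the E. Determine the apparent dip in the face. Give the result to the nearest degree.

The strike is due north and the section trends S85°W; the acute angle between them is β = 85°.
tan(apparent dip) = tan 56° · sin 85° = 1.4769
α = arctan(1.4769) = 55.90°

56°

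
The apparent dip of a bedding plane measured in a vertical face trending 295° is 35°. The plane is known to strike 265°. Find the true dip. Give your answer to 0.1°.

The section is 30° from the strike.
tan(true dip) = tan 35° / sin 30° = 1.4004
δ = arctan(1.4004) = 54.47°

54.5°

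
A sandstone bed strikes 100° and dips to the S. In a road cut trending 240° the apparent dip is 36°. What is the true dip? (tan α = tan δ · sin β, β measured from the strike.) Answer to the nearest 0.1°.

β = acute angle between strike 100° and section 240° = 40°.
tan δ = tan α / sin β = tan 36° / sin 40° = 0.7265 / 0.6428 = 1.1303
true dip = arctan 1.1303 = 48.50°

48.5°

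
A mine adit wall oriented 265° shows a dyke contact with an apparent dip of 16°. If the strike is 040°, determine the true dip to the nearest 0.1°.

22.1°

The section is 45° from the strike.
tan(true dip) = tan 16° / sin 45° = 0.4055
δ = arctan(0.4055) = 22.07°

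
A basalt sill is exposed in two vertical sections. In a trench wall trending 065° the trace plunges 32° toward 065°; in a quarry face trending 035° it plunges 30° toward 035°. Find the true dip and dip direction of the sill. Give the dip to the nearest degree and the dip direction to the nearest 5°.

Each apparent-dip line lies in the plane. As unit vectors (x east, y north, z up), v₁ plunges 32°→065° and v₂ plunges 30°→035°.
Cross product v₁ × v₂ gives the pole to the plane: n ∝ (0.197, 0.121, 0.367).
True dip = arccos(n_z / |n|) = arccos(0.8465) = 32.2°.
Dip direction = azimuth of (n_x, n_y) = atan2(0.197, 0.121) = 58°.

true dip 32°, dip direction 060°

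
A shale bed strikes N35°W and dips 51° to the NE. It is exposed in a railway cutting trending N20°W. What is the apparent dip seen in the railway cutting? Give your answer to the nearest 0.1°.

17.7°

The strike is N35°W and the section trends N20°W; the acute angle between them is β = 15°.
tan α = tan 51° × sin 15° = 1.2349 × 0.2588 = 0.3196
apparent dip = arctan 0.3196 = 17.72°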